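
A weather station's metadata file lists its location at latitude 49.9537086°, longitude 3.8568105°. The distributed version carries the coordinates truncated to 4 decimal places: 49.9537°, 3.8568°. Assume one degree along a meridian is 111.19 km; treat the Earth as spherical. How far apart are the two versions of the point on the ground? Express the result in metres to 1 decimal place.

1.2 metres

Δlat = 49.9537086 − 49.9537 = +0.0000086°; Δlon = 3.8568105 − 3.8568 = +0.0000105°.
N–S: 0.0000086° × 111190 m/° = 0.956234 m.
East–west at this latitude: 0.0000105° × 111190 × cos 49.9537° ≈ 0.0000105 × 71540.4 = 0.751174 m.
Combined displacement = (0.956234² + 0.751174²)^½ ≈ 1.216 m.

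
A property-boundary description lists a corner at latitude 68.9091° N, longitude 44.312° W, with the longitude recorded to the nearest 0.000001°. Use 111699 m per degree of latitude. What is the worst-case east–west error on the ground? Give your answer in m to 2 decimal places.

0.02 m

Rounding to 6 decimal places leaves the longitude within ±5e-07° of the true value.
Parallels shrink by cos φ, so at 68.9091° a degree of longitude is 111699 × 0.3598 ≈ 40194.7 m.
East–west error: 5e-07° × 40194.7 m/° ≈ 0.0200974 m.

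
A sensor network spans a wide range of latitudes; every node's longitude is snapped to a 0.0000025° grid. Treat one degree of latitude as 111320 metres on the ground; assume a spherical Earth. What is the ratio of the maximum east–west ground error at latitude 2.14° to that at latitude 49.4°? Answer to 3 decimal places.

1.536

With a 0.0000025° grid the true value lies within half a step, ±0.0000025°/2 = ±1.25e-06°, of the stored one.
Error at 2.14° = 1.25e-06° × 111320 × cos 2.14° ≈ 0.13915 × 0.9993 = 0.13905 m.
At 49.4°: 1.25e-06° × 111320 × cos 49.4° = 1.25e-06 × 111320 × 0.6508 ≈ 0.090555 m.
The ratio reduces to cos 2.14° / cos 49.4° = 0.9993/0.6508 ≈ 1.5356.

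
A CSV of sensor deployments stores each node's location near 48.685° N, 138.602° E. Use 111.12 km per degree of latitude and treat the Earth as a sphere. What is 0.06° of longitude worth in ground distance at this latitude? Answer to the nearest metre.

4402 metres

0.06° of longitude at 48.685° is 0.06 × 111120 × cos 48.685° ≈ 0.06 × 73361.2 = 4401.67 m.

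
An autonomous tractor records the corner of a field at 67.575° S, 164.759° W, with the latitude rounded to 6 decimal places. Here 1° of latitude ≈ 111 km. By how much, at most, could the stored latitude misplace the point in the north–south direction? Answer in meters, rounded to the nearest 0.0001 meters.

0.0555 meters

Rounding to 6 decimal places leaves the latitude within ±5e-07° of the true value.
North–south distance: 5e-07° × 111000 m/° = 0.0555 m.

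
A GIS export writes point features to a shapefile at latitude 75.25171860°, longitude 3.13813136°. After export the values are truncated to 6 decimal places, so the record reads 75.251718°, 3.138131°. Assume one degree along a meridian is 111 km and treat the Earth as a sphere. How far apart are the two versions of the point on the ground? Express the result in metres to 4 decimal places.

Δlat = 75.25171860 − 75.251718 = +0.00000060°; Δlon = 3.13813136 − 3.138131 = +0.00000036°.
North–south shift: 0.00000060 × 111000 = 0.0666 m.
E–W at 75.2517°: 0.00000036° × 111000 × cos 75.2517° = 0.00000036 × 111000 × 0.2546 ≈ 0.0101727 m.
Combined displacement = (0.0666² + 0.0101727²)^½ ≈ 0.0673724 m.

0.0674 metres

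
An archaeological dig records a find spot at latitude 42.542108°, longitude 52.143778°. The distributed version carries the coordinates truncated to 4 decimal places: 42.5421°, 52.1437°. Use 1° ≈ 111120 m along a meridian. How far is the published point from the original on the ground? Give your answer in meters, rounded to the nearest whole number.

The latitude changed by +0.000008° and the longitude by +0.000078°.
North–south shift: 0.000008 × 111120 = 0.88896 m.
East–west at this latitude: 0.000078° × 111120 × cos 42.5421° ≈ 0.000078 × 81871.1 = 6.38594 m.
Combined displacement = (0.88896² + 6.38594²)^½ ≈ 6.44752 m.

6 meters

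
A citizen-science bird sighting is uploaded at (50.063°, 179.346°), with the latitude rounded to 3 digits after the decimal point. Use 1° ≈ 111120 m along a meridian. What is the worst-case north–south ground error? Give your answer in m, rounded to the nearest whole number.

Rounding to 3 decimal places leaves the latitude within ±0.0005° of the true value.
North–south distance: 0.0005° × 111120 m/° = 55.56 m.

56 m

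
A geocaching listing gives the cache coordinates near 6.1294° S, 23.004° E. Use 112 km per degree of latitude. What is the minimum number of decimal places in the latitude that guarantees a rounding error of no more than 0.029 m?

7 decimal places

One degree of latitude covers 112000 m.
Rounding to N decimal places gives at most 0.5 × 10⁻ᴺ degrees of error, i.e. 0.5 × 10⁻ᴺ × 112000 m.
Setting 56000 × 10⁻ᴺ ≤ 0.029 gives 10ᴺ ≥ 1.931e+06, i.e. N ≥ 6.29.
At 6 places the error can reach 0.056 m, but 7 places keeps it to 0.0056 m.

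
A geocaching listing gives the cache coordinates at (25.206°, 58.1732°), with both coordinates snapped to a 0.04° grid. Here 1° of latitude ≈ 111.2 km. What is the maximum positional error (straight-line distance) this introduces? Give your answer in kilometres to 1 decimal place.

With a 0.04° grid the true value lies within half a step, ±0.04°/2 = ±0.02°, of the stored one.
Latitude error → 0.02 × 111200 = 2224 m along the meridian.
Longitude error → 0.02 × 111200 × cos 25.206° = 0.02 × 111200 × 0.9048 ≈ 2012.24 m.
Worst case both components are at the extreme and orthogonal: √(2224² + 2012.24²) ≈ 2999.21 m.
That is 2999.21 m = 2.9992 km.

3.0 kilometres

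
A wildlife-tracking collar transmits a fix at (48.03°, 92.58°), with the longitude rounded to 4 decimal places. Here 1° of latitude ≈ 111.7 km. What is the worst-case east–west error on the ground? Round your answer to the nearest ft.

12 ft

Rounding to 4 decimal places leaves the longitude within ±5e-05° of the true value.
One degree of longitude at 48.03° is 111700 × cos 48.03° ≈ 111700 × 0.6687 = 74698.4 m.
Maximum E–W displacement: 5e-05 × 74698.4 = 3.73492 m.
In feet: 3.73492 m ÷ 0.3048 ≈ 12.254 ft.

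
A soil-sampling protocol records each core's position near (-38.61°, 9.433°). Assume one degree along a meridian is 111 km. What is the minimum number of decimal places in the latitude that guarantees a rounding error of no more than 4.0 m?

One degree of latitude covers 111000 m.
N decimal places → at most half a unit in the last place, 0.5 × 10⁻ᴺ° = 111000/2 × 10⁻ᴺ m.
Setting 55500 × 10⁻ᴺ ≤ 4.0 gives 10ᴺ ≥ 1.388e+04, i.e. N ≥ 4.14.
So 5 decimal places suffice (0.555 m); 4 would allow up to 5.55 m.

5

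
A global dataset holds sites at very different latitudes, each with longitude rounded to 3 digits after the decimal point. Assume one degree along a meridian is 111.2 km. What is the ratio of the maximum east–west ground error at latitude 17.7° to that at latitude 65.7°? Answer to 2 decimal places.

2.32

Rounding to 3 decimal places leaves the longitude within ±0.0005° of the true value.
At 17.7°: 0.0005° × 111200 × cos 17.7° = 0.0005 × 111200 × 0.9527 ≈ 52.968 m.
At 65.7°: 0.0005° × 111200 × cos 65.7° = 0.0005 × 111200 × 0.4115 ≈ 22.88 m.
Ratio: 52.968 / 22.88 = cos 17.7° / cos 65.7° ≈ 2.3150.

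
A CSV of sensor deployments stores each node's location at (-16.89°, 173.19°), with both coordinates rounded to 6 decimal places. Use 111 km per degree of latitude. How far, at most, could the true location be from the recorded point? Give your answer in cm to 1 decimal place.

7.7 cm

Rounding to 6 decimal places leaves each coordinate within ±5e-07° of the true value.
North–south component: 5e-07° × 111000 = 0.0555 m.
Longitude error → 5e-07 × 111000 × cos 16.89° = 5e-07 × 111000 × 0.9569 ≈ 0.053106 m.
Worst case both components are at the extreme and orthogonal: √(0.0555² + 0.053106²) ≈ 0.0768147 m.
That is 0.0768147 m = 7.6815 cm.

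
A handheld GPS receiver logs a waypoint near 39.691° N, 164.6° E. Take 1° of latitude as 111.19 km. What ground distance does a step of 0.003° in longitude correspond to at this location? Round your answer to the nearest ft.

842 ft

At 39.691° a degree of longitude is 111190 × cos 39.691° ≈ 85560.7 m, so 0.003° corresponds to 256.682 m.
Converting: 256.682 m × 3.2808 ft/m ≈ 842.13 ft.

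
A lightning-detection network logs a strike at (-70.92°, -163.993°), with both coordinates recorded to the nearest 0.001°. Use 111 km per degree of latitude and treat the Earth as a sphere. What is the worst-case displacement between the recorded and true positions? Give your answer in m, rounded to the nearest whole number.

58 m

Rounding to 3 decimal places leaves each coordinate within ±0.0005° of the true value.
N–S: 0.0005° × 111000 m/° = 55.5 m.
East–west component at 70.92°: 0.0005° × 111000 × cos 70.92° ≈ 0.0005 × 36284.6 ≈ 18.1423 m.
The two errors are perpendicular, so the maximum displacement is √(55.5² + 18.1423²) ≈ 58.39 m.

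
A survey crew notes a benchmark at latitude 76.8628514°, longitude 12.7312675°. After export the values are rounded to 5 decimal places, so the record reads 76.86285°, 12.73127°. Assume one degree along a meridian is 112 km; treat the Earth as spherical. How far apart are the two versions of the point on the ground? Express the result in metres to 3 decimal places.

The latitude changed by +0.0000014° and the longitude by -0.0000025°.
North–south shift: 0.0000014 × 112000 = 0.1568 m.
East–west at this latitude: -0.0000025° × 112000 × cos 76.8628° ≈ -0.0000025 × 25455.7 = -0.0636392 m.
Distance: √(0.1568² + 0.0636392²) ≈ 0.169222 m.

0.169 metres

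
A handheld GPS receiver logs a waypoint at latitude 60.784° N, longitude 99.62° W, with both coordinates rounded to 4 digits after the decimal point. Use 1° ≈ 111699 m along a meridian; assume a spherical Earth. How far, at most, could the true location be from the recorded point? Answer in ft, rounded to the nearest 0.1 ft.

20.4 ft

Rounding to 4 decimal places leaves each coordinate within ±5e-05° of the true value.
North–south component: 5e-05° × 111699 = 5.58495 m.
E–W at 60.784°: 5e-05° × 111699 × cos 60.784° = 5e-05 × 111699 × 0.4881 ≈ 2.72603 m.
Combining orthogonally: (5.58495² + 2.72603²)^½ ≈ 6.21473 m.
Converting: 6.21473 m × 3.2808 ft/m ≈ 20.39 ft.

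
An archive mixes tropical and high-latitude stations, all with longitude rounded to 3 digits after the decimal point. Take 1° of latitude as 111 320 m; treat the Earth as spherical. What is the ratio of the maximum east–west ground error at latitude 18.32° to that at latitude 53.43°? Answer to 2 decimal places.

1.59

Rounding to 3 decimal places leaves the longitude within ±0.0005° of the true value.
At 18.32°: 0.0005° × 111320 × cos 18.32° = 0.0005 × 111320 × 0.9493 ≈ 52.839 m.
At 53.43°: 0.0005° × 111320 × cos 53.43° = 0.0005 × 111320 × 0.5958 ≈ 33.162 m.
Ratio: 52.839 / 33.162 = cos 18.32° / cos 53.43° ≈ 1.5933.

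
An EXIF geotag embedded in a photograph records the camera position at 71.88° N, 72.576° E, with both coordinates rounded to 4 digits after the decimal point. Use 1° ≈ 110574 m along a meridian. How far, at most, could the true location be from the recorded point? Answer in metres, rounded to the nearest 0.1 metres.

5.8 metres

Rounding to 4 decimal places leaves each coordinate within ±5e-05° of the true value.
N–S: 5e-05° × 110574 m/° = 5.5287 m.
East–west component at 71.88°: 5e-05° × 110574 × cos 71.88° ≈ 5e-05 × 34389.4 ≈ 1.71947 m.
Combining orthogonally: (5.5287² + 1.71947²)^½ ≈ 5.78991 m.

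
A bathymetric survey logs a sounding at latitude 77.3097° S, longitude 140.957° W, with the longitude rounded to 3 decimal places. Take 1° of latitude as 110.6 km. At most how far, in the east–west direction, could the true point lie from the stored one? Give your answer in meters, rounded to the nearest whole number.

Rounding to 3 decimal places leaves the longitude within ±0.0005° of the true value.
One degree of longitude at 77.3097° is 110600 × cos 77.3097° ≈ 110600 × 0.2197 = 24296.7 m.
So at most 0.0005° × 24296.7 ≈ 12.1484 m east–west.

12 meters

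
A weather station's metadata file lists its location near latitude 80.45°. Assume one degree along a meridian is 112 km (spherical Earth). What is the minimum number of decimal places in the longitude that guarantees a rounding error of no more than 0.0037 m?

7 decimal places

At 80.45° one degree of longitude covers 112000 × cos 80.45° ≈ 112000 × 0.1659 ≈ 18581.7 m.
Rounding to N decimal places gives at most 0.5 × 10⁻ᴺ degrees of error, i.e. 0.5 × 10⁻ᴺ × 18581.7 m.
Setting 9290.86 × 10⁻ᴺ ≤ 0.0037 gives 10ᴺ ≥ 2.511e+06, i.e. N ≥ 6.40.
N = 6 would give 0.00929 m (too coarse); N = 7 gives 0.000929 m ≤ 0.0037 m.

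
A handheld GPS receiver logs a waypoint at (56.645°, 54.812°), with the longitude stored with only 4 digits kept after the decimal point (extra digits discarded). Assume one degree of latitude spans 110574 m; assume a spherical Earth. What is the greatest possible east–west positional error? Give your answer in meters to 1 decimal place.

6.1 meters

Truncating at 4 decimal places can drop up to a full unit in the last place, so the longitude may be off by as much as 0.0001°.
Parallels shrink by cos φ, so at 56.645° a degree of longitude is 110574 × 0.5498 ≈ 60796.3 m.
East–west error: 0.0001° × 60796.3 m/° ≈ 6.07963 m.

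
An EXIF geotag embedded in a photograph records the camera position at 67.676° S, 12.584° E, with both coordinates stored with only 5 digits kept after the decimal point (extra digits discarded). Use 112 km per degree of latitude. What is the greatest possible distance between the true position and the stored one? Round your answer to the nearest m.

Truncating at 5 decimal places can drop up to a full unit in the last place, so each coordinate may be off by as much as 1e-05°.
North–south component: 1e-05° × 112000 = 1.12 m.
E–W at 67.676°: 1e-05° × 112000 × cos 67.676° = 1e-05 × 112000 × 0.3798 ≈ 0.425425 m.
The two errors are perpendicular, so the maximum displacement is √(1.12² + 0.425425²) ≈ 1.19808 m.

1 m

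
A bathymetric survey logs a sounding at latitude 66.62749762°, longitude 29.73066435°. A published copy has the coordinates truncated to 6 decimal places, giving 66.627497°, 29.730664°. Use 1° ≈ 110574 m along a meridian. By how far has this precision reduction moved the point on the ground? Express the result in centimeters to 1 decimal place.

The latitude changed by +0.00000062° and the longitude by +0.00000035°.
North–south shift: 0.00000062 × 110574 = 0.0685559 m.
E–W at 66.6275°: 0.00000035° × 110574 × cos 66.6275° = 0.00000035 × 110574 × 0.3967 ≈ 0.0153529 m.
Hypotenuse of the two orthogonal shifts: √(0.0685559² + 0.0153529²) = 0.070254 m.
That is 0.070254 m = 7.0254 cm.

7.0 centimeters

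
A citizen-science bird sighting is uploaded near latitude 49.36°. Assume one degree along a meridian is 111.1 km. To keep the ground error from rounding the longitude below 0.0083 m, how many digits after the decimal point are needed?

7

At 49.36° one degree of longitude covers 111100 × cos 49.36° ≈ 111100 × 0.6513 ≈ 72359.9 m.
N decimal places → at most half a unit in the last place, 0.5 × 10⁻ᴺ° = 72359.9/2 × 10⁻ᴺ m.
Setting 36179.9 × 10⁻ᴺ ≤ 0.0083 gives 10ᴺ ≥ 4.359e+06, i.e. N ≥ 6.64.
N = 6 would give 0.0362 m (too coarse); N = 7 gives 0.00362 m ≤ 0.0083 m.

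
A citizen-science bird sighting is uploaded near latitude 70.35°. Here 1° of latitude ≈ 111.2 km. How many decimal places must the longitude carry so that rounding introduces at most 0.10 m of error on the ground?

At 70.35° one degree of longitude covers 111200 × cos 70.35° ≈ 111200 × 0.3363 ≈ 37393.6 m.
Rounding to N decimal places gives at most 0.5 × 10⁻ᴺ degrees of error, i.e. 0.5 × 10⁻ᴺ × 37393.6 m.
Need 0.5 × 37393.6 × 10⁻ᴺ ≤ 0.10 → 10⁻ᴺ ≤ 5.349e-06, so N ≥ 5.27.
At 5 places the error can reach 0.187 m, but 6 places keeps it to 0.0187 m.

6 decimal places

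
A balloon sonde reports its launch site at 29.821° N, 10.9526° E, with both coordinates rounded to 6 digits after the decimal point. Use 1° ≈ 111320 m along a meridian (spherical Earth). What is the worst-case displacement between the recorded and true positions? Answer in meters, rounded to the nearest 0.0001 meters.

0.0737 meters

Rounding to 6 decimal places leaves each coordinate within ±5e-07° of the true value.
N–S: 5e-07° × 111320 m/° = 0.05566 m.
East–west component at 29.821°: 5e-07° × 111320 × cos 29.821° ≈ 5e-07 × 96579.4 ≈ 0.0482897 m.
Combining orthogonally: (0.05566² + 0.0482897²)^½ ≈ 0.0736881 m.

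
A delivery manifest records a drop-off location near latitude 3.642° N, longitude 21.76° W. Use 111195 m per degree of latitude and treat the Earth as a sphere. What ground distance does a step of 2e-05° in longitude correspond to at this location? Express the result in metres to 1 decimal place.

One degree of longitude here spans 111195 × cos 3.642° = 111195 × 0.9980 ≈ 110970 m; 2e-05° of that is 2.21941 m.

2.2 metres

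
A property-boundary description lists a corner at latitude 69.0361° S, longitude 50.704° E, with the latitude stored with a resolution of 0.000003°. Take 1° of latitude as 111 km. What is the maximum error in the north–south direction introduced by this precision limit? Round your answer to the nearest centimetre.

17 centimetres

With a 0.000003° grid the true value lies within half a step, ±0.000003°/2 = ±1.5e-06°, of the stored one.
North–south distance: 1.5e-06° × 111000 m/° = 0.1665 m.
That is 0.1665 m = 16.65 cm.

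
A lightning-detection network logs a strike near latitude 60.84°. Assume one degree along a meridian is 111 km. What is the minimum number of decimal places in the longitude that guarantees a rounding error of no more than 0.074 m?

At 60.84° one degree of longitude covers 111000 × cos 60.84° ≈ 111000 × 0.4873 ≈ 54084.8 m.
N decimal places → at most half a unit in the last place, 0.5 × 10⁻ᴺ° = 54084.8/2 × 10⁻ᴺ m.
Setting 27042.4 × 10⁻ᴺ ≤ 0.074 gives 10ᴺ ≥ 3.654e+05, i.e. N ≥ 5.56.
At 5 places the error can reach 0.27 m, but 6 places keeps it to 0.027 m.

6 decimal places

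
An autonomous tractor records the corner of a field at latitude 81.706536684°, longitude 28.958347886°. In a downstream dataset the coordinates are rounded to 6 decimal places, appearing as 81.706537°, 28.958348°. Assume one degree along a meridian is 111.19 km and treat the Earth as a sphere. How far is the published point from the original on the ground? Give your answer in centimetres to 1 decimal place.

The latitude changed by -0.000000316° and the longitude by -0.000000114°.
N–S: -0.000000316° × 111190 m/° = -0.035136 m.
East–west at this latitude: -0.000000114° × 111190 × cos 81.7065° ≈ -0.000000114 × 16038.4 = -0.00182838 m.
Combined displacement = (0.035136² + 0.00182838²)^½ ≈ 0.0351836 m.
That is 0.0351836 m = 3.5184 cm.

3.5 centimetres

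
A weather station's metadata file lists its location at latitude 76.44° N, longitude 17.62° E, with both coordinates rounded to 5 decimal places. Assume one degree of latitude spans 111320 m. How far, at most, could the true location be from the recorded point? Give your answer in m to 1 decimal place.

0.6 m

Rounding to 5 decimal places leaves each coordinate within ±5e-06° of the true value.
Latitude error → 5e-06 × 111320 = 0.5566 m along the meridian.
East–west component at 76.44°: 5e-06° × 111320 × cos 76.44° ≈ 5e-06 × 26100.5 ≈ 0.130502 m.
Combining orthogonally: (0.5566² + 0.130502²)^½ ≈ 0.571694 m.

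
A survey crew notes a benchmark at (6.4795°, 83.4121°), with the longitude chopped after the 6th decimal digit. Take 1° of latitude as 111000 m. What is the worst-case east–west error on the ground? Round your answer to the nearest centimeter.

11 centimeters

Truncating at 6 decimal places can drop up to a full unit in the last place, so the longitude may be off by as much as 1e-06°.
Parallels shrink by cos φ, so at 6.4795° a degree of longitude is 111000 × 0.9936 ≈ 110291 m.
So at most 1e-06° × 110291 ≈ 0.110291 m east–west.
That is 0.110291 m = 11.029 cm.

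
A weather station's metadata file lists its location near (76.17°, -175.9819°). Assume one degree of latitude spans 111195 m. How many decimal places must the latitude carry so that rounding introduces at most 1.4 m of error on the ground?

5

One degree of latitude covers 111195 m.
With N decimal places the half-ulp bound is 0.5·10⁻ᴺ°, or 0.5·10⁻ᴺ × 111195 m on the ground.
Need 0.5 × 111195 × 10⁻ᴺ ≤ 1.4 → 10⁻ᴺ ≤ 2.518e-05, so N ≥ 4.60.
N = 4 would give 5.56 m (too coarse); N = 5 gives 0.556 m ≤ 1.4 m.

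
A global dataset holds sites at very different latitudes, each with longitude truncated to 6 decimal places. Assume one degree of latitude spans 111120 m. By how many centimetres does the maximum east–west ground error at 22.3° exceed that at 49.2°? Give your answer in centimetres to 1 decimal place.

3.0 centimetres

Truncating at 6 decimal places can drop up to a full unit in the last place, so the longitude may be off by as much as 1e-06°.
At 22.3°: 1e-06° × 111120 × cos 22.3° = 1e-06 × 111120 × 0.9252 ≈ 0.10281 m.
At 49.2°: 1e-06° × 111120 × cos 49.2° = 1e-06 × 111120 × 0.6534 ≈ 0.072608 m.
Difference: 0.10281 − 0.072608 = 0.030201 m.
That is 0.0302012 m = 3.0201 cm.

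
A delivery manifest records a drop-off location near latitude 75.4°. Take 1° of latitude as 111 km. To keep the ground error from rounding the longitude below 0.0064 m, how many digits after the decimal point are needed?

At 75.4° one degree of longitude covers 111000 × cos 75.4° ≈ 111000 × 0.2521 ≈ 27979.7 m.
N decimal places → at most half a unit in the last place, 0.5 × 10⁻ᴺ° = 27979.7/2 × 10⁻ᴺ m.
Need 0.5 × 27979.7 × 10⁻ᴺ ≤ 0.0064 → 10⁻ᴺ ≤ 4.575e-07, so N ≥ 6.34.
At 6 places the error can reach 0.014 m, but 7 places keeps it to 0.0014 m.

7 decimal places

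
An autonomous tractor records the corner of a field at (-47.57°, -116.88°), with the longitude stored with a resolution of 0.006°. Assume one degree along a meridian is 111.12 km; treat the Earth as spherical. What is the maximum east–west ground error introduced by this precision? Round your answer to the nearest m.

With a 0.006° grid the true value lies within half a step, ±0.006°/2 = ±0.003°, of the stored one.
Parallels shrink by cos φ, so at 47.57° a degree of longitude is 111120 × 0.6747 ≈ 74971.4 m.
East–west error: 0.003° × 74971.4 m/° ≈ 224.914 m.

225 m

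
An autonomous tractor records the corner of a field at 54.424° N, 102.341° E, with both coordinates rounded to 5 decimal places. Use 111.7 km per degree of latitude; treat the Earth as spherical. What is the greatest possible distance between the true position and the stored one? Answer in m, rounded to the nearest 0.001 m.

Rounding to 5 decimal places leaves each coordinate within ±5e-06° of the true value.
Latitude error → 5e-06 × 111700 = 0.5585 m along the meridian.
East–west component at 54.424°: 5e-06° × 111700 × cos 54.424° ≈ 5e-06 × 64985.1 ≈ 0.324925 m.
The two errors are perpendicular, so the maximum displacement is √(0.5585² + 0.324925²) ≈ 0.646141 m.

0.646 m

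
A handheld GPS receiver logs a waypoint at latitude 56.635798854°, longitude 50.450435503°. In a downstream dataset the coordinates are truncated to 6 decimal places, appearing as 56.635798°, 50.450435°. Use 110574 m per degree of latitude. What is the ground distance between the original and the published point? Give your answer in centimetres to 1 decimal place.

9.9 centimetres

The latitude changed by +0.000000854° and the longitude by +0.000000503°.
North–south shift: 0.000000854 × 110574 = 0.0944302 m.
East–west at this latitude: 0.000000503° × 110574 × cos 56.6358° ≈ 0.000000503 × 60811.2 = 0.030588 m.
Distance: √(0.0944302² + 0.030588²) ≈ 0.0992607 m.
That is 0.0992607 m = 9.9261 cm.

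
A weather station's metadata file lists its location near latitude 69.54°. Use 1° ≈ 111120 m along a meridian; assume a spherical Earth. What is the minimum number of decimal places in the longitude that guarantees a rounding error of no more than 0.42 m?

5 decimal places

At 69.54° one degree of longitude covers 111120 × cos 69.54° ≈ 111120 × 0.3496 ≈ 38842.4 m.
With N decimal places the half-ulp bound is 0.5·10⁻ᴺ°, or 0.5·10⁻ᴺ × 38842.4 m on the ground.
Need 0.5 × 38842.4 × 10⁻ᴺ ≤ 0.42 → 10⁻ᴺ ≤ 2.163e-05, so N ≥ 4.67.
At 4 places the error can reach 1.94 m, but 5 places keeps it to 0.194 m.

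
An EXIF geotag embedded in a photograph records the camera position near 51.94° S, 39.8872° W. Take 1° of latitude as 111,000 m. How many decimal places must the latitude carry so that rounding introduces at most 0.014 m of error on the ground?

One degree of latitude covers 111000 m.
Rounding to N decimal places gives at most 0.5 × 10⁻ᴺ degrees of error, i.e. 0.5 × 10⁻ᴺ × 111000 m.
Setting 55500 × 10⁻ᴺ ≤ 0.014 gives 10ᴺ ≥ 3.964e+06, i.e. N ≥ 6.60.
So 7 decimal places suffice (0.00555 m); 6 would allow up to 0.0555 m.

7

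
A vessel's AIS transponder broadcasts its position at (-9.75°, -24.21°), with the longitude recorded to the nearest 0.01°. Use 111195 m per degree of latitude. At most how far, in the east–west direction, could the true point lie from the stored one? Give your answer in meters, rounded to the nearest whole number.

548 meters

Rounding to 2 decimal places leaves the longitude within ±0.005° of the true value.
At latitude 9.75° a degree of longitude spans 111195 m × cos 9.75° = 111195 × 0.9856 ≈ 109589 m.
East–west error: 0.005° × 109589 m/° ≈ 547.945 m.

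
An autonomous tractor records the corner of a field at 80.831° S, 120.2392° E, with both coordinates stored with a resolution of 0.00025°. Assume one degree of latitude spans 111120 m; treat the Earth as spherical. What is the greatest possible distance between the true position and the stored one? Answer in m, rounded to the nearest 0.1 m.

14.1 m

With a 0.00025° grid the true value lies within half a step, ±0.00025°/2 = ±0.000125°, of the stored one.
N–S: 0.000125° × 111120 m/° = 13.89 m.
East–west component at 80.831°: 0.000125° × 111120 × cos 80.831° ≈ 0.000125 × 17706.6 ≈ 2.21333 m.
Worst case both components are at the extreme and orthogonal: √(13.89² + 2.21333²) ≈ 14.0652 m.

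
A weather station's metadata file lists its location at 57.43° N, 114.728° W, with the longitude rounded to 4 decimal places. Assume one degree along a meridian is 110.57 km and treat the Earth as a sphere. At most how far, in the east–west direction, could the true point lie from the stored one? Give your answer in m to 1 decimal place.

3.0 m

Rounding to 4 decimal places leaves the longitude within ±5e-05° of the true value.
Parallels shrink by cos φ, so at 57.43° a degree of longitude is 110570 × 0.5383 ≈ 59523.1 m.
Maximum E–W displacement: 5e-05 × 59523.1 = 2.97616 m.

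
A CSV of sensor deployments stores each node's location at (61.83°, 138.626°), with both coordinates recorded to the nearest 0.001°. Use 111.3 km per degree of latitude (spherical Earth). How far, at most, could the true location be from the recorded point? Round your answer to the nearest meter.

62 meters

Rounding to 3 decimal places leaves each coordinate within ±0.0005° of the true value.
N–S: 0.0005° × 111300 m/° = 55.65 m.
Longitude error → 0.0005 × 111300 × cos 61.83° = 0.0005 × 111300 × 0.4721 ≈ 26.2718 m.
Combining orthogonally: (55.65² + 26.2718²)^½ ≈ 61.5396 m.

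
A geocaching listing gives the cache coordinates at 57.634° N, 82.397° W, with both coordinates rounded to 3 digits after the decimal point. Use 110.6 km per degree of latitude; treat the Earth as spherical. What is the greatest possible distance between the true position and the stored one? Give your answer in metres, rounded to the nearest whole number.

Rounding to 3 decimal places leaves each coordinate within ±0.0005° of the true value.
N–S: 0.0005° × 110600 m/° = 55.3 m.
East–west component at 57.634°: 0.0005° × 110600 × cos 57.634° ≈ 0.0005 × 59207 ≈ 29.6035 m.
Combining orthogonally: (55.3² + 29.6035²)^½ ≈ 62.7253 m.

63 metres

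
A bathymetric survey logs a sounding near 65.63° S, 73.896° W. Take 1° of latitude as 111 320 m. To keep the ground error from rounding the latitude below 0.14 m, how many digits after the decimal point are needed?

One degree of latitude covers 111320 m.
N decimal places → at most half a unit in the last place, 0.5 × 10⁻ᴺ° = 111320/2 × 10⁻ᴺ m.
Setting 55660 × 10⁻ᴺ ≤ 0.14 gives 10ᴺ ≥ 3.976e+05, i.e. N ≥ 5.60.
At 5 places the error can reach 0.557 m, but 6 places keeps it to 0.0557 m.

6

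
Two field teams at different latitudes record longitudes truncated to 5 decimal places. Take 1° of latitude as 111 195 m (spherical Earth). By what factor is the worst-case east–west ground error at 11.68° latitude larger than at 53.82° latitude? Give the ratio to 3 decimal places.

1.659

Truncating at 5 decimal places can drop up to a full unit in the last place, so the longitude may be off by as much as 1e-05°.
At 11.68°: 1e-05° × 111195 × cos 11.68° = 1e-05 × 111195 × 0.9793 ≈ 1.0889 m.
At 53.82°: 1e-05° × 111195 × cos 53.82° = 1e-05 × 111195 × 0.5903 ≈ 0.65641 m.
The ratio reduces to cos 11.68° / cos 53.82° = 0.9793/0.5903 ≈ 1.6589.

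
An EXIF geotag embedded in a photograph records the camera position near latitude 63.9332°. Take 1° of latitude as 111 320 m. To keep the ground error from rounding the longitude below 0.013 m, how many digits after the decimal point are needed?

At 63.9332° one degree of longitude covers 111320 × cos 63.9332° ≈ 111320 × 0.4394 ≈ 48916.1 m.
Rounding to N decimal places gives at most 0.5 × 10⁻ᴺ degrees of error, i.e. 0.5 × 10⁻ᴺ × 48916.1 m.
Setting 24458 × 10⁻ᴺ ≤ 0.013 gives 10ᴺ ≥ 1.881e+06, i.e. N ≥ 6.27.
At 6 places the error can reach 0.0245 m, but 7 places keeps it to 0.00245 m.

7 decimal places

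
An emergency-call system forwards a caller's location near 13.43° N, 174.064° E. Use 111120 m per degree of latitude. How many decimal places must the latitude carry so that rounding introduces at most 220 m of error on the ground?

One degree of latitude covers 111120 m.
N decimal places → at most half a unit in the last place, 0.5 × 10⁻ᴺ° = 111120/2 × 10⁻ᴺ m.
Need 0.5 × 111120 × 10⁻ᴺ ≤ 220 → 10⁻ᴺ ≤ 3.960e-03, so N ≥ 2.40.
At 2 places the error can reach 556 m, but 3 places keeps it to 55.6 m.

3 decimal places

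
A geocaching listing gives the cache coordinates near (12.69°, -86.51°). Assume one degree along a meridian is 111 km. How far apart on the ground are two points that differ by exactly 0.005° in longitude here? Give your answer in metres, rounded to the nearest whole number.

One degree of longitude here spans 111000 × cos 12.69° = 111000 × 0.9756 ≈ 108289 m; 0.005° of that is 541.443 m.

541 metres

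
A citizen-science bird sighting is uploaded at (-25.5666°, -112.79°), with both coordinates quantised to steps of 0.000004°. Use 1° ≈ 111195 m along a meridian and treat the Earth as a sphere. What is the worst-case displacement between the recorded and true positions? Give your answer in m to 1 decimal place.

With a 0.000004° grid the true value lies within half a step, ±0.000004°/2 = ±2e-06°, of the stored one.
N–S: 2e-06° × 111195 m/° = 0.22239 m.
Longitude error → 2e-06 × 111195 × cos 25.5666° = 2e-06 × 111195 × 0.9021 ≈ 0.200615 m.
Worst case both components are at the extreme and orthogonal: √(0.22239² + 0.200615²) ≈ 0.299505 m.

0.3 m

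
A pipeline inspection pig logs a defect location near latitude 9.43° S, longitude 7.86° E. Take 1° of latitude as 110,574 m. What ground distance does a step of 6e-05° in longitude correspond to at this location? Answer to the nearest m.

7 m

One degree of longitude here spans 110574 × cos 9.43° = 110574 × 0.9865 ≈ 109080 m; 6e-05° of that is 6.54479 m.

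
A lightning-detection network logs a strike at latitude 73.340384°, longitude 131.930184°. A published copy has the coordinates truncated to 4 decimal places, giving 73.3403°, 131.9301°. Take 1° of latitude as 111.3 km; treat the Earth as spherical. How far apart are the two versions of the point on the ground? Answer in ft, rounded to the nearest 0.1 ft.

Δlat = 73.340384 − 73.3403 = +0.000084°; Δlon = 131.930184 − 131.9301 = +0.000084°.
North–south shift: 0.000084 × 111300 = 9.3492 m.
E–W at 73.3403°: 0.000084° × 111300 × cos 73.3403° = 0.000084 × 111300 × 0.2867 ≈ 2.68029 m.
Distance: √(9.3492² + 2.68029²) ≈ 9.72582 m.
Converting: 9.72582 m × 3.2808 ft/m ≈ 31.909 ft.

31.9 ft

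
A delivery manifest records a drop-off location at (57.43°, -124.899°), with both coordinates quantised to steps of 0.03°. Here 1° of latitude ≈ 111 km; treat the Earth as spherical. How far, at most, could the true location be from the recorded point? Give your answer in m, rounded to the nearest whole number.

1891 m

With a 0.03° grid the true value lies within half a step, ±0.03°/2 = ±0.015°, of the stored one.
North–south component: 0.015° × 111000 = 1665 m.
E–W at 57.43°: 0.015° × 111000 × cos 57.43° = 0.015 × 111000 × 0.5383 ≈ 896.319 m.
Worst case both components are at the extreme and orthogonal: √(1665² + 896.319²) ≈ 1890.93 m.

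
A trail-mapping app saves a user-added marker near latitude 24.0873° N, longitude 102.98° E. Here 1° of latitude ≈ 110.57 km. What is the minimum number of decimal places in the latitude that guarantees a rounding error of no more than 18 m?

One degree of latitude covers 110570 m.
Rounding to N decimal places gives at most 0.5 × 10⁻ᴺ degrees of error, i.e. 0.5 × 10⁻ᴺ × 110570 m.
Setting 55285 × 10⁻ᴺ ≤ 18 gives 10ᴺ ≥ 3071, i.e. N ≥ 3.49.
At 3 places the error can reach 55.3 m, but 4 places keeps it to 5.53 m.

4 decimal places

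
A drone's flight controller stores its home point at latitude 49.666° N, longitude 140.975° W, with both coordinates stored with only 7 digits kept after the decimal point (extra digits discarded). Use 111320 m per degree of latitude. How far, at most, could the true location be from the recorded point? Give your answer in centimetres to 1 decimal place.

Truncating at 7 decimal places can drop up to a full unit in the last place, so each coordinate may be off by as much as 1e-07°.
North–south component: 1e-07° × 111320 = 0.011132 m.
E–W at 49.666°: 1e-07° × 111320 × cos 49.666° = 1e-07 × 111320 × 0.6472 ≈ 0.0072051 m.
The two errors are perpendicular, so the maximum displacement is √(0.011132² + 0.0072051²) ≈ 0.0132603 m.
That is 0.0132603 m = 1.326 cm.

1.3 centimetres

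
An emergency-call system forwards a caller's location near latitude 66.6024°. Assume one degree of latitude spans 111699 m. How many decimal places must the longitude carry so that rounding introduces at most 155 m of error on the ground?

At 66.6024° one degree of longitude covers 111699 × cos 66.6024° ≈ 111699 × 0.3971 ≈ 44356.7 m.
Rounding to N decimal places gives at most 0.5 × 10⁻ᴺ degrees of error, i.e. 0.5 × 10⁻ᴺ × 44356.7 m.
Need 0.5 × 44356.7 × 10⁻ᴺ ≤ 155 → 10⁻ᴺ ≤ 6.989e-03, so N ≥ 2.16.
So 3 decimal places suffice (22.2 m); 2 would allow up to 222 m.

3 decimal places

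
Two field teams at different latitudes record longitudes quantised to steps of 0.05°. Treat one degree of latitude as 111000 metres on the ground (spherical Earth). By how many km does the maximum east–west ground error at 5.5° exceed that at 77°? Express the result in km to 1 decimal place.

With a 0.05° grid the true value lies within half a step, ±0.05°/2 = ±0.025°, of the stored one.
Error at 5.5° = 0.025° × 111000 × cos 5.5° ≈ 2775 × 0.9954 = 2762.2 m.
Error at 77° = 0.025° × 111000 × cos 77° ≈ 2775 × 0.2250 = 624.24 m.
Difference: 2762.2 − 624.24 = 2138 m.
That is 2137.99 m = 2.138 km.

2.1 km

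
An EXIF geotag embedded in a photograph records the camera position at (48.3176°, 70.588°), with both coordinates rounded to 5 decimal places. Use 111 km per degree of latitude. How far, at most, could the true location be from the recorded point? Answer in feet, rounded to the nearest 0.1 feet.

2.2 feet

Rounding to 5 decimal places leaves each coordinate within ±5e-06° of the true value.
North–south component: 5e-06° × 111000 = 0.555 m.
Longitude error → 5e-06 × 111000 × cos 48.3176° = 5e-06 × 111000 × 0.6650 ≈ 0.369076 m.
The two errors are perpendicular, so the maximum displacement is √(0.555² + 0.369076²) ≈ 0.666515 m.
In feet: 0.666515 m ÷ 0.3048 ≈ 2.1867 ft.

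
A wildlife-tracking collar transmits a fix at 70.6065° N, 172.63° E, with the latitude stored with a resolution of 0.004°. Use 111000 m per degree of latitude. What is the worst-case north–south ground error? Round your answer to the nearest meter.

With a 0.004° grid the true value lies within half a step, ±0.004°/2 = ±0.002°, of the stored one.
Along the meridian that is 0.002° × 111000 m/° = 222 m.

222 meters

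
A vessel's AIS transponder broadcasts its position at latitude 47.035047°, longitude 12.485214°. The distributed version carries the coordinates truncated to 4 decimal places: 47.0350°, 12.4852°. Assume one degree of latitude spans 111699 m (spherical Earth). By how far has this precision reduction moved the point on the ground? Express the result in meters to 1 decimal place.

The latitude changed by +0.000047° and the longitude by +0.000014°.
N–S: 0.000047° × 111699 m/° = 5.24985 m.
East–west at this latitude: 0.000014° × 111699 × cos 47.035° ≈ 0.000014 × 76128.6 = 1.0658 m.
Distance: √(5.24985² + 1.0658²) ≈ 5.35695 m.

5.4 meters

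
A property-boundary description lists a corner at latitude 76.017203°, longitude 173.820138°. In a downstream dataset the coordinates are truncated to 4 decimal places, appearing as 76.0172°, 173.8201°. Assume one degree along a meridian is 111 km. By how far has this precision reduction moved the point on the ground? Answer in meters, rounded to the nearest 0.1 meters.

Δlat = 76.017203 − 76.0172 = +0.000003°; Δlon = 173.820138 − 173.8201 = +0.000038°.
N–S: 0.000003° × 111000 m/° = 0.333 m.
E–W at 76.0172°: 0.000038° × 111000 × cos 76.0172° = 0.000038 × 111000 × 0.2416 ≈ 1.0192 m.
Hypotenuse of the two orthogonal shifts: √(0.333² + 1.0192²) = 1.07222 m.

1.1 meters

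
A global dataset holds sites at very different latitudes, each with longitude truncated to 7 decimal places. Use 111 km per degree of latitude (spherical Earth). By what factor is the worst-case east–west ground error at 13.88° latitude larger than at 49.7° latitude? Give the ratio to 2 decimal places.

Truncating at 7 decimal places can drop up to a full unit in the last place, so the longitude may be off by as much as 1e-07°.
At 13.88°: 1e-07° × 111000 × cos 13.88° = 1e-07 × 111000 × 0.9708 ≈ 0.010776 m.
Error at 49.7° = 1e-07° × 111000 × cos 49.7° ≈ 0.0111 × 0.6468 = 0.0071794 m.
The ratio reduces to cos 13.88° / cos 49.7° = 0.9708/0.6468 ≈ 1.5010.

1.50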